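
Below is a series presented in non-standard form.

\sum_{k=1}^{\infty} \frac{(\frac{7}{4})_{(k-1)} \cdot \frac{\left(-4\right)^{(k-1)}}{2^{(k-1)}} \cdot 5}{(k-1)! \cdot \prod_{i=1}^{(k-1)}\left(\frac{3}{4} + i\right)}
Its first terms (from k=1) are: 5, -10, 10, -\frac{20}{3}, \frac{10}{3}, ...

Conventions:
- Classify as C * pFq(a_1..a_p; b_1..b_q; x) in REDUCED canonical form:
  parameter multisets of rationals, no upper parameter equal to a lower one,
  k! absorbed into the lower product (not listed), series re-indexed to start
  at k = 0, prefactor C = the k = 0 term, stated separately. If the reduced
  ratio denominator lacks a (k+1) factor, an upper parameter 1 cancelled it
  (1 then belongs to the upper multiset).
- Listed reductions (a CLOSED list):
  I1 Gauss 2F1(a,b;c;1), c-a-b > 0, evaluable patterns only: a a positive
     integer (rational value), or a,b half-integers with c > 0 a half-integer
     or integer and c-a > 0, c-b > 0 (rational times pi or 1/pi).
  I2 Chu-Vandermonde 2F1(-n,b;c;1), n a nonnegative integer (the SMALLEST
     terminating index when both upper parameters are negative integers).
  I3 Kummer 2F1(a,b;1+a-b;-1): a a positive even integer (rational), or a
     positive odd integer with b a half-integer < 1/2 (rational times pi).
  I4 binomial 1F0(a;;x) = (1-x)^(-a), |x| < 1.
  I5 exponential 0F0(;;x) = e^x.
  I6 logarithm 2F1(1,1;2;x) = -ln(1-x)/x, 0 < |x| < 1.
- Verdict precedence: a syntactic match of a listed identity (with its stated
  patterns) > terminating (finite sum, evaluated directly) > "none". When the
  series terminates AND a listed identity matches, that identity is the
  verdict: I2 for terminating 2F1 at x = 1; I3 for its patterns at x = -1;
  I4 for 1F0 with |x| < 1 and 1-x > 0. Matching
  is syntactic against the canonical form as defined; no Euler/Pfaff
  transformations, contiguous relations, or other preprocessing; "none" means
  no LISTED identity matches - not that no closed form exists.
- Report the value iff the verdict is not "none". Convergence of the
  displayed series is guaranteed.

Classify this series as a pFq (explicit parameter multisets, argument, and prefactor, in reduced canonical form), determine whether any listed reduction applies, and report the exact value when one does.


At argument -2: a 0F0 with upper {-}, lower {-}, scaled by C = 5. Verdict: this is the I5 exponential reduction (the 0F0 exponential series at x = -2). Value: 5 \cdot e^{-2}.

Key step: t_0 = 5 here, and the lower running product (prefactor 5) is a rising factorial.
Term ratio: r(k) = -2 * 1 / [(k+1)] - poly over poly, x = -2 from leading terms; C = 5 at k = 0.


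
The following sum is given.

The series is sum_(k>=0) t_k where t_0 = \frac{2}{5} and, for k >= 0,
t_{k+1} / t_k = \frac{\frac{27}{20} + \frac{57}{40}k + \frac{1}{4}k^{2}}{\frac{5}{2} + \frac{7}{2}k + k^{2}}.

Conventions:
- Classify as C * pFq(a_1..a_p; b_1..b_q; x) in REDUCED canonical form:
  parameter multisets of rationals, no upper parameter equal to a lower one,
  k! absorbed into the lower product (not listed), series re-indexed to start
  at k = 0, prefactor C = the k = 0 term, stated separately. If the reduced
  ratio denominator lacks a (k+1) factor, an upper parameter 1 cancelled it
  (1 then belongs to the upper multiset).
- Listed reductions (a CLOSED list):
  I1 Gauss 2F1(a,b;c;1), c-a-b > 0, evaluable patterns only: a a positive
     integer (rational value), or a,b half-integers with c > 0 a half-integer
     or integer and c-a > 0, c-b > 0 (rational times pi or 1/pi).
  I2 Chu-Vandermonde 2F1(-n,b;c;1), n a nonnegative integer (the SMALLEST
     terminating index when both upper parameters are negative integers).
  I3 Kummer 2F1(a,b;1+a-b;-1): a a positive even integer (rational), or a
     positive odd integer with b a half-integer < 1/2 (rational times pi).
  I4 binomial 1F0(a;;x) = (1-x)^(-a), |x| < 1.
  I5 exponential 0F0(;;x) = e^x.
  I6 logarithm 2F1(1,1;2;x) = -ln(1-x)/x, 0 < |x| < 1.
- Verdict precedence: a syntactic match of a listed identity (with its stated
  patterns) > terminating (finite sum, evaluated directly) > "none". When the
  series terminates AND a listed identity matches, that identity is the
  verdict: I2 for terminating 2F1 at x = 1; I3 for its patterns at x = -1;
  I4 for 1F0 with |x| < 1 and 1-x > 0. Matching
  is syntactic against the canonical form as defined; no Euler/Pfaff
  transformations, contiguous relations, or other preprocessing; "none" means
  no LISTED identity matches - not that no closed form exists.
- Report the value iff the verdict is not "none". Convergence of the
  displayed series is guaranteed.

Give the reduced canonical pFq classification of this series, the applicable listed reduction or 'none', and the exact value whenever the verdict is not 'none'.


Classification (C = \frac{2}{5}): 2F1 with upper {\frac{6}{5}, \frac{9}{2}}, lower {\frac{5}{2}}, argument x = \frac{1}{4}. Verdict: no listed reduction: x = \frac{1}{4} and upper {\frac{6}{5}, \frac{9}{2}} fail every I1-I6 pattern.

Structural cue: x = \frac{1}{4} and roots of the ratio polynomials (prefactor 2/5) are the negated parameters.
Term ratio: r(k) = \frac{1}{4} * (k+\frac{6}{5}) (k+\frac{9}{2}) / [(k+\frac{5}{2}) (k+1)] - poly over poly, x = \frac{1}{4} from leading terms; C = \frac{2}{5} at k = 0.


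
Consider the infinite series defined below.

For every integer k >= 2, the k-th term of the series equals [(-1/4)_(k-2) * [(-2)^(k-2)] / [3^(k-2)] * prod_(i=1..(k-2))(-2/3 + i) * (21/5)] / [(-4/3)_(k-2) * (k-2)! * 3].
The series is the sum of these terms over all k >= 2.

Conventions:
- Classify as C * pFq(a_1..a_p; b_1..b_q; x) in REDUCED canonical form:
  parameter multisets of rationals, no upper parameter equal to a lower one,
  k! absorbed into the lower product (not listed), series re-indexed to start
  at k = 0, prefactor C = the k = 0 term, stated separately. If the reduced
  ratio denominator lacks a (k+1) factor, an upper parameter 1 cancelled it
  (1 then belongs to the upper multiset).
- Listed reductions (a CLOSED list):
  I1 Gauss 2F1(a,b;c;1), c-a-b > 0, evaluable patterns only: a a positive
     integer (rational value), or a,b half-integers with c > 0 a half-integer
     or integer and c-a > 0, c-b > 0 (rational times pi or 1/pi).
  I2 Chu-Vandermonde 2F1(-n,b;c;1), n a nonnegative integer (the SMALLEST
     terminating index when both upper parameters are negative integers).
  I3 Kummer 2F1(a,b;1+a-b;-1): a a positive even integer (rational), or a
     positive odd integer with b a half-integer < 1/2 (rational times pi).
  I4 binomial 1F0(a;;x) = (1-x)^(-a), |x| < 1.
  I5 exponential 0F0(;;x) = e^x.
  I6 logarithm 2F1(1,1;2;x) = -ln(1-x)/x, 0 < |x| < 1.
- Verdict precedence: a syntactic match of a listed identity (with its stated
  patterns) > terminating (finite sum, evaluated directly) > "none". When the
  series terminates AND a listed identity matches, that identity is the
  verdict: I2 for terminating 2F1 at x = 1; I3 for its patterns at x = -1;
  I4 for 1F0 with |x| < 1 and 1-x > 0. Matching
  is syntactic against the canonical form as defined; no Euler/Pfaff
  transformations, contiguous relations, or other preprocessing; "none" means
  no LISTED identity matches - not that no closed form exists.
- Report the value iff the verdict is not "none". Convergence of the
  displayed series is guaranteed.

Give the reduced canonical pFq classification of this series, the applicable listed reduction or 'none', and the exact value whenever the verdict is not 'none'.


The series (x = -2/3) is 2F1: upper {-1/4, 1/3}, lower {-4/3}, prefactor 7/5. Verdict: none - this 2F1 at x = -2/3 matches no listed pattern, and upper {-1/4, 1/3} holds no stopper.

First insight: with t_0 = 7/5, the two geometric factors (C = 7/5, x = -2/3) combine into one argument.
Ratio: r(k) = (-2/3) * (k-1/4) (k+1/3) / [(k-4/3) (k+1)] - rational in k, leading ratio (-2/3); with t_0 = 7/5, classification follows.


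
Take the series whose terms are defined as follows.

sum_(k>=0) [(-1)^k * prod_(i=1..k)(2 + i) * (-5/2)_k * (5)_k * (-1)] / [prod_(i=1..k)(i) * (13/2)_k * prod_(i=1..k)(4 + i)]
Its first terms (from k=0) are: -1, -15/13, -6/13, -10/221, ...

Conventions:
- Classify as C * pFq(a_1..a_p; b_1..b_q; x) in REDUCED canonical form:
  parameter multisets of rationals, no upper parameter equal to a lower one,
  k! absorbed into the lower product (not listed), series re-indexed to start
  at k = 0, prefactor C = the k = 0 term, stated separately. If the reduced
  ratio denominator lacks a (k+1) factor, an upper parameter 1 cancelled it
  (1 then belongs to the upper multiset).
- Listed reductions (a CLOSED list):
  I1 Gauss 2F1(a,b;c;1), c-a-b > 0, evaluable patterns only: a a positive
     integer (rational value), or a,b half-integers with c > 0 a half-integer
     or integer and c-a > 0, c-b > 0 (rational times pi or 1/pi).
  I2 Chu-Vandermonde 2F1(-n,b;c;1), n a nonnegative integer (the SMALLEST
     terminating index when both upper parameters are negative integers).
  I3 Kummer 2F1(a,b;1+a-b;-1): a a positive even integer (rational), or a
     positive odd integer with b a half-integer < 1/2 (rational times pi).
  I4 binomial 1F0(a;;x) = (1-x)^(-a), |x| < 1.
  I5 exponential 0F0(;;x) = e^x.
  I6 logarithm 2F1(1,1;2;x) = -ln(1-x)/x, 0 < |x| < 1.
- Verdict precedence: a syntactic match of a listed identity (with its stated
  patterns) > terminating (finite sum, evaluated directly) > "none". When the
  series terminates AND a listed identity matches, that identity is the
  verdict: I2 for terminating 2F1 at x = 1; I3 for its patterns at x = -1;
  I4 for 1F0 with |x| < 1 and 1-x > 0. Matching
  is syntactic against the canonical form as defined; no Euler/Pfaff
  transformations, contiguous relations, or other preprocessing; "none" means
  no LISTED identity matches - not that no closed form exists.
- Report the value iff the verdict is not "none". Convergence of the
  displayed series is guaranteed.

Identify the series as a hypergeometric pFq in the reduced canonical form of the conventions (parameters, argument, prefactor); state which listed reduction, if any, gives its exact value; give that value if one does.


Prefactor -1, argument -1: 2F1 with upper {-5/2, 3} over lower {13/2}. Verdict: Kummer's theorem (I3) applies (x = -1; c = 13/2 equals 1+a-b for upper {-5/2, 3}: listed pattern). Exact value: (-3465/4096) * pi.

The tell: t_0 = -1 here, and the parameter 5 appears in both the upper and lower lists and cancels.
Term ratio: r(k) = (-1) * (k-5/2) (k+3) / [(k+13/2) (k+1)] ; factor over Q: parameters, x = (-1), and C = -1.


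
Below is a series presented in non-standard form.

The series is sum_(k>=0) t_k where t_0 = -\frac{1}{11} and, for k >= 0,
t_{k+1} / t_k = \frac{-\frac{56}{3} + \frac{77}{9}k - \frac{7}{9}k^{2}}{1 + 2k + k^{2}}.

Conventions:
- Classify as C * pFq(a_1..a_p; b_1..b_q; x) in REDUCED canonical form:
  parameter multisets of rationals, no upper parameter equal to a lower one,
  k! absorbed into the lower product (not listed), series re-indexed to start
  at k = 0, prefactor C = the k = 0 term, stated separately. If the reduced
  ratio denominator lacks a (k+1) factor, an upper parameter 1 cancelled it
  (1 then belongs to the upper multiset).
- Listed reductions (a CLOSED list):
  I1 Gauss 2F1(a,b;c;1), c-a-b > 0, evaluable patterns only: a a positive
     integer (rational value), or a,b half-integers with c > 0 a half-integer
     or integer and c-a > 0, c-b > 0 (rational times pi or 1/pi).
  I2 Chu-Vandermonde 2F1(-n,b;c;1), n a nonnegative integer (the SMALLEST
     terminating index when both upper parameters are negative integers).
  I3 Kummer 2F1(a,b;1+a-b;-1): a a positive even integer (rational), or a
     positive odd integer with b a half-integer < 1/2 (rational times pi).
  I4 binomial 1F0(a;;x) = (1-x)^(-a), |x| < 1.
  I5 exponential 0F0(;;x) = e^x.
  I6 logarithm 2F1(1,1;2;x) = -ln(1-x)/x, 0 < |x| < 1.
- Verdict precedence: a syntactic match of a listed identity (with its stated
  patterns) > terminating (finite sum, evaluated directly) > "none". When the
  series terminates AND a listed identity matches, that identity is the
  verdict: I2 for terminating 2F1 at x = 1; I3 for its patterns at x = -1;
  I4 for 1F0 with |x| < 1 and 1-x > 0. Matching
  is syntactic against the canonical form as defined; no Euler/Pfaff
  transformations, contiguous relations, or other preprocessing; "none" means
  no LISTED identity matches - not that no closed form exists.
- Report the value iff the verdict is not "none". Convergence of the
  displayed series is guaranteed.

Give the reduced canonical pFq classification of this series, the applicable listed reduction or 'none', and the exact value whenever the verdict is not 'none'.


x = -\frac{7}{9} here; the reduced form reads 2F1, upper {-8, -3}, lower {1}, C = -\frac{1}{11}. Verdict: terminating (-3 upstairs). 4 nonzero terms in all; added directly. Exact value: -\frac{4957}{8019}.

Structural cue: x = -\frac{7}{9} and roots of the ratio polynomials (C = -1/11, x = -7/9) are the negated parameters.
Adjacent-term ratio: r(k) = -\frac{7}{9} * (k-8) (k-3) / [(k+1) (k+1)] - rational in k. x = -\frac{7}{9}; t_0 = -\frac{1}{11}; negate the roots.


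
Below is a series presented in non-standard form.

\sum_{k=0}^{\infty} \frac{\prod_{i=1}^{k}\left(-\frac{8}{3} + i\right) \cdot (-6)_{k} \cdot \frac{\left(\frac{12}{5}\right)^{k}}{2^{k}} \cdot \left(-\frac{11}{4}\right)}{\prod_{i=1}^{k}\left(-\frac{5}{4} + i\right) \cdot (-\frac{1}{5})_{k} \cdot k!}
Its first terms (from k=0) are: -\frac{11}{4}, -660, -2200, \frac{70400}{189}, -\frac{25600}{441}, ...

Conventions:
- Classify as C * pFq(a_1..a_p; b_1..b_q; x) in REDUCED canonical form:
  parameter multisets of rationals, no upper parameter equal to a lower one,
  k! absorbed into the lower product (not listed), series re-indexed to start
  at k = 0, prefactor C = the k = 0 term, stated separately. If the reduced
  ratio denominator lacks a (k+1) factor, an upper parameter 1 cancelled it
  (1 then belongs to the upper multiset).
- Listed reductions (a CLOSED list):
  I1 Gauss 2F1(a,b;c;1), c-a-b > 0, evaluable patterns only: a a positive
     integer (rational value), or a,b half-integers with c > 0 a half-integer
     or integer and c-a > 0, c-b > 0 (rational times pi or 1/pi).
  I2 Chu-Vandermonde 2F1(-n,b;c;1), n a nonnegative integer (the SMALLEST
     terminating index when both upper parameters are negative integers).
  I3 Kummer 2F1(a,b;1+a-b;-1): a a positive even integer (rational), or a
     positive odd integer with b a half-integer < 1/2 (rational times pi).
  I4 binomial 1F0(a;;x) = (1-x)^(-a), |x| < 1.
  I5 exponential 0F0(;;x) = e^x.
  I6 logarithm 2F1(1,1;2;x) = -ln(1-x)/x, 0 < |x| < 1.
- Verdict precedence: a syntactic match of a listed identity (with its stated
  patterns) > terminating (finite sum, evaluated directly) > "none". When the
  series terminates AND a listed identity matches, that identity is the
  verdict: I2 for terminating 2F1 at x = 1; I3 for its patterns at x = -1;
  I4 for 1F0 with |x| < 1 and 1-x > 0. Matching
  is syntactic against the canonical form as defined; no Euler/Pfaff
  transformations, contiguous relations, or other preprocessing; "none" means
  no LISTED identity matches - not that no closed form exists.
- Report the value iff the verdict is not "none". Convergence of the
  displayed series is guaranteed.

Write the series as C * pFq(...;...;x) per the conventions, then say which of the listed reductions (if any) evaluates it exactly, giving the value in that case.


Reduced: x = \frac{6}{5}, 2F2, upper = {-6, -\frac{5}{3}}, lower = {-\frac{1}{4}, -\frac{1}{5}}, C = -\frac{11}{4}. Verdict: terminating - upper -6 stops the sum at k = 6; the 7 terms are added exactly. Sum: -\frac{43738798745}{17193708}.

First insight: with t_0 = -\frac{11}{4}, the running product (C = -11/4) telescopes to a rising factorial.
Ratio: r(k) = \frac{6}{5} * (k-6) (k-\frac{5}{3}) / [(k-\frac{1}{4}) (k-\frac{1}{5}) (k+1)] ; factor over Q: parameters, x = \frac{6}{5}, and C = -\frac{11}{4}.


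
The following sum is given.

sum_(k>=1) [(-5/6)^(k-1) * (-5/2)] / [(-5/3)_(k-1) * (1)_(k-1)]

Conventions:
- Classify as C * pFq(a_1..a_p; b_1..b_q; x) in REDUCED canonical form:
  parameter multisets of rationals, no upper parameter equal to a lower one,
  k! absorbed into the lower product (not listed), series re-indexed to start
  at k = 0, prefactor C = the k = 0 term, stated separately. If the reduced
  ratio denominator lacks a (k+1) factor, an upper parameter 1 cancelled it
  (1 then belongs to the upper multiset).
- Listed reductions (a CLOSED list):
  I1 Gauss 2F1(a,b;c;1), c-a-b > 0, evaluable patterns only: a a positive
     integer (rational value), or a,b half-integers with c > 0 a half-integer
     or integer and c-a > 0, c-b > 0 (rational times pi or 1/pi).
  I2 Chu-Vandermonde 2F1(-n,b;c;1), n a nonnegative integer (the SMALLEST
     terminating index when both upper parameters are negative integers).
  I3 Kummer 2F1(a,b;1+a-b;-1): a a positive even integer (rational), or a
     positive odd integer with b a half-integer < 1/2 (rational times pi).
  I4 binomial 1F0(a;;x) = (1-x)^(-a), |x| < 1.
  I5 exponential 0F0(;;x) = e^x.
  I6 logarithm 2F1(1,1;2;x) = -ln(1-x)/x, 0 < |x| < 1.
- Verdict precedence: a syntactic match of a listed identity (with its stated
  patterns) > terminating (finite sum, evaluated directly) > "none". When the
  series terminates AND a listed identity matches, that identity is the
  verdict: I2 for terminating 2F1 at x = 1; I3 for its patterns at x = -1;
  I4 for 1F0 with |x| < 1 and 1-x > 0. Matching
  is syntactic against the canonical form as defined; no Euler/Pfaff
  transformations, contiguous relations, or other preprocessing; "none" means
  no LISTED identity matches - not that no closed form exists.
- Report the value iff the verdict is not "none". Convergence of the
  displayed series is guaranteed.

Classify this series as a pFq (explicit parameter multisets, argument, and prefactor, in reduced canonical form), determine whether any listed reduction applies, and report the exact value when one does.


Prefactor -5/2, argument -5/6: 0F1 with upper {-} over lower {-5/3}. Verdict: none. Every listed pattern misses the 0F1 form at -5/6, upper {-}.

The tell: with t_0 = -5/2, (1)_k (C = -5/2) is k! itself.
Step ratio: r(k) = (-5/6) * 1 / [(k-5/3) (k+1)] - rational in k, leading ratio (-5/6); with t_0 = -5/2, classification follows.


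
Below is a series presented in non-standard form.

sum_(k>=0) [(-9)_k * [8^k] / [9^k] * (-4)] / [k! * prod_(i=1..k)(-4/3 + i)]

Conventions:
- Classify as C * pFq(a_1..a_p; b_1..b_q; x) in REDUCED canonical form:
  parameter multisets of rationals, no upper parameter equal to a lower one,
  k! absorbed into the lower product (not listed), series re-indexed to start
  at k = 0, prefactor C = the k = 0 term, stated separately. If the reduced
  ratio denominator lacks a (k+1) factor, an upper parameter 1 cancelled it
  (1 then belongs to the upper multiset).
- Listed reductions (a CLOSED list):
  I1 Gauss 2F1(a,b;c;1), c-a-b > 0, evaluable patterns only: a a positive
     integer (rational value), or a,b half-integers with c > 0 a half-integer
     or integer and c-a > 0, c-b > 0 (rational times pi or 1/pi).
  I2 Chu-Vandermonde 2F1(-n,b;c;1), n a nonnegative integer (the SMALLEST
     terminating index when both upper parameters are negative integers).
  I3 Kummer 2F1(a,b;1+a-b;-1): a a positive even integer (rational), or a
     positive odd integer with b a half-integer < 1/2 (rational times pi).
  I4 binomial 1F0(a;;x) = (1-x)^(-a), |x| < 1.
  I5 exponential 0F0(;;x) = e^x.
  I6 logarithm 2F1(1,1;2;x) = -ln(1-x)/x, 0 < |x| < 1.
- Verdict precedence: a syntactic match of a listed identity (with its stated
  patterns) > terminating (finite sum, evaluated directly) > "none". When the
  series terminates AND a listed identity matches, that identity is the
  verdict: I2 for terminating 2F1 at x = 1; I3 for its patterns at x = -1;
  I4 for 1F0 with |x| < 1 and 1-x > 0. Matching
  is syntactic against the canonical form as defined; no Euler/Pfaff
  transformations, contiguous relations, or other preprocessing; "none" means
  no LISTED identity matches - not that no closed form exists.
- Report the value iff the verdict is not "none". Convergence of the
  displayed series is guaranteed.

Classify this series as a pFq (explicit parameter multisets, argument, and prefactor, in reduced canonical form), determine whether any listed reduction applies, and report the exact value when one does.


At argument 8/9: a 1F1 with upper {-9}, lower {-1/3}, scaled by C = -4. Verdict: terminating. (-9)_k vanishes past k = 9, leaving a 10-term sum, computed directly. Sum: 375716969084/14814902025.

Key observation: from the first term -4: the lower running product (prefactor -4) is a rising factorial.
Adjacent-term ratio: r(k) = (8/9) * (k-9) / [(k-1/3) (k+1)] - rational; roots negated = parameters, x = (8/9), C = -4.


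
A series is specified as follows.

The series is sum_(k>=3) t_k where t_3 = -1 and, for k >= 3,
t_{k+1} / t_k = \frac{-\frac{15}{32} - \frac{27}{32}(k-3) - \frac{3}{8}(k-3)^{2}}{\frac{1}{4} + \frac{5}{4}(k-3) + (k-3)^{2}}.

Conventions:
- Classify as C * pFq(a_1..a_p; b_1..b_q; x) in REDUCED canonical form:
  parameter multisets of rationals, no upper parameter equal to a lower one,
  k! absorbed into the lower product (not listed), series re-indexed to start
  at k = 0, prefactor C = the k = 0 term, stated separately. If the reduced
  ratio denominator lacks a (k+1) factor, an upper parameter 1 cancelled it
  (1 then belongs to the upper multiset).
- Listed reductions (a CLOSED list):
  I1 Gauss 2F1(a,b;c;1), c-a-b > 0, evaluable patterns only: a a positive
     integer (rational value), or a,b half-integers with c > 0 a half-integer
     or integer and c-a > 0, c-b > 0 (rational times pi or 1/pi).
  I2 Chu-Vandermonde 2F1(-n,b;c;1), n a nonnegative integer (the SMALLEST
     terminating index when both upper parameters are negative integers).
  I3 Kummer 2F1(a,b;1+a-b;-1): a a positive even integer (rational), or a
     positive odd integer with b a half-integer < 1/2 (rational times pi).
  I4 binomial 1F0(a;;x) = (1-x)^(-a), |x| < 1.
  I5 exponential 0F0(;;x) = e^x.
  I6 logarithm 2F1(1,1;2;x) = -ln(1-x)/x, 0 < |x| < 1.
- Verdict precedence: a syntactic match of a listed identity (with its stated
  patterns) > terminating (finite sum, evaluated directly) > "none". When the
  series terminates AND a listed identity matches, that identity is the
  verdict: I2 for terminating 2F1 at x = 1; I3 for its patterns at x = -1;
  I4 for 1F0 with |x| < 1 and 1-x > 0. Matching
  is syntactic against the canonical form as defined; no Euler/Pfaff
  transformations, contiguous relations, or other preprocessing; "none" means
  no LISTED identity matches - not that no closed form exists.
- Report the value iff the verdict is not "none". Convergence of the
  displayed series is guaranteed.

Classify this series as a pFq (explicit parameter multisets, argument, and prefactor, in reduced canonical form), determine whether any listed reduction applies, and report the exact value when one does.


At argument -\frac{3}{8}: a 2F1 with upper {1, \frac{5}{4}}, lower {\frac{1}{4}}, scaled by C = -1. Verdict: none. Every listed pattern misses the 2F1 form at -\frac{3}{8}, upper {1, \frac{5}{4}}.

Key observation: t_0 being -1, roots of the ratio polynomials (C = -1, x = -3/8) are the negated parameters.
Adjacent-term ratio: r(k) = -\frac{3}{8} * (k+1) (k+\frac{5}{4}) / [(k+\frac{1}{4}) (k+1)] - rational; roots negated = parameters, x = -\frac{3}{8}, C = -1.


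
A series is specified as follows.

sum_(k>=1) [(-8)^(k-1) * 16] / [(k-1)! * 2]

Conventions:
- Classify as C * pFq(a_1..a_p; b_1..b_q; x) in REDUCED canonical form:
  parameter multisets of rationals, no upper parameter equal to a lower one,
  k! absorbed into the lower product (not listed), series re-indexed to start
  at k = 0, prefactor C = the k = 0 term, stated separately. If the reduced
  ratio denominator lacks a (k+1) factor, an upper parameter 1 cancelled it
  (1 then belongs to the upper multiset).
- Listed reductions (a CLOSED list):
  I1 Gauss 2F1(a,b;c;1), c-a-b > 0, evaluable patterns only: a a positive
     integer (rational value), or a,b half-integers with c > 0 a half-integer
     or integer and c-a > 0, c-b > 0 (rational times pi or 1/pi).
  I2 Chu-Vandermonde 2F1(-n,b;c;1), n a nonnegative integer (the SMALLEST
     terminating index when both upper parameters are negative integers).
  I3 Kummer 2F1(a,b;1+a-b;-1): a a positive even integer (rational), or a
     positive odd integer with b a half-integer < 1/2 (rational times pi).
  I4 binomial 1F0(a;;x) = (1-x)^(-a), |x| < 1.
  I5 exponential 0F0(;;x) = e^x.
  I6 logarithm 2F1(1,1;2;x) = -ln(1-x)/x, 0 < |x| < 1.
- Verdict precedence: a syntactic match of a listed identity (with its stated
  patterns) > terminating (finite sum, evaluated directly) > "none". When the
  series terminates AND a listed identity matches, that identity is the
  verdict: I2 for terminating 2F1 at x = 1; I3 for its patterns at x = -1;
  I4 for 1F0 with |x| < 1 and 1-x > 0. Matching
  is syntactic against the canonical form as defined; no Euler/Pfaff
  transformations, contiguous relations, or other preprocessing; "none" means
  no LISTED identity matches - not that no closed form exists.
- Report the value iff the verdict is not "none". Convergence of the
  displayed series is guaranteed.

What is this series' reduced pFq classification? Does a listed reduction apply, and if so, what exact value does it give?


Classification (C = 8): 0F0 with upper {-}, lower {-}, argument x = -8. Verdict: this is the exponential series (I5) (the 0F0 exponential series at x = -8). Hence: 8 * e^(-8).

The tell: t_0 = 8 here, and the constant factors (C = 8) combine into one prefactor.
Adjacent-term ratio: r(k) = (-8) * 1 / [(k+1)] - rational; roots negated = parameters, x = (-8), C = 8.


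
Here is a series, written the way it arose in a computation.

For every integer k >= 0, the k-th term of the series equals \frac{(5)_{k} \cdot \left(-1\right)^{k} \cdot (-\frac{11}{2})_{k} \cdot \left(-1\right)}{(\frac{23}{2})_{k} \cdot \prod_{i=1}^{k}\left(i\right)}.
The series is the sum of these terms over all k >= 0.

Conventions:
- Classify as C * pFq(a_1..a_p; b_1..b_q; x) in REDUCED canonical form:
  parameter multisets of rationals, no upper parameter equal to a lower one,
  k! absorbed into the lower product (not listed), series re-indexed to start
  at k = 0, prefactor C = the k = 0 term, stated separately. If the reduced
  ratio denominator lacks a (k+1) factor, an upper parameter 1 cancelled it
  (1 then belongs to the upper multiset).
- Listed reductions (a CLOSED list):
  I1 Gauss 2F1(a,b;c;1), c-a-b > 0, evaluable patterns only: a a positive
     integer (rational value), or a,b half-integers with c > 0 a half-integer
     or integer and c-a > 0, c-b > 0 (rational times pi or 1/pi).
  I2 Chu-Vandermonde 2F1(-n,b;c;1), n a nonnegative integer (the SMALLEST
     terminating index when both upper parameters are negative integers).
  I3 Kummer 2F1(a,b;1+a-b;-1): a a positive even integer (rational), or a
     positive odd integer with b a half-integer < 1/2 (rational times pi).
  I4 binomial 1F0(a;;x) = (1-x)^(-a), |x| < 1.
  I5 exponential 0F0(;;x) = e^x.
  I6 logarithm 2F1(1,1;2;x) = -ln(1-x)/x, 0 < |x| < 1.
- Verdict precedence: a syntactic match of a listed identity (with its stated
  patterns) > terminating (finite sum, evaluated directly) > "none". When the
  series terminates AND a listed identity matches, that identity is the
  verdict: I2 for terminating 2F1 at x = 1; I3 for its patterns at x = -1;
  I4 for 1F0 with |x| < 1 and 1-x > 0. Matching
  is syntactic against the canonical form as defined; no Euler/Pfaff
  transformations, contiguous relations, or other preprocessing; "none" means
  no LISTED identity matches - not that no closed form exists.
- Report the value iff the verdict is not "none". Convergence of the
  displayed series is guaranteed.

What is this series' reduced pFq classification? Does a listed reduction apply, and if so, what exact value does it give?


Key step: t_0 = -1 here, and the product of the first k integers (C = -1) is k!.
Consecutive-term ratio: r(k) = -1 * (k-\frac{11}{2}) (k+5) / [(k+\frac{23}{2}) (k+1)] - poly over poly, x = -1 from leading terms; C = -1 at k = 0.

x = -1 here; the reduced form reads 2F1, upper {-\frac{11}{2}, 5}, lower {\frac{23}{2}}, C = -1. Verdict (x = -1): Kummer (I3) applies (x = -1; c = \frac{23}{2} equals 1+a-b for upper {-\frac{11}{2}, 5}: listed pattern). Hence: \left(-\frac{43648605}{16777216}\right) \cdot \pi.


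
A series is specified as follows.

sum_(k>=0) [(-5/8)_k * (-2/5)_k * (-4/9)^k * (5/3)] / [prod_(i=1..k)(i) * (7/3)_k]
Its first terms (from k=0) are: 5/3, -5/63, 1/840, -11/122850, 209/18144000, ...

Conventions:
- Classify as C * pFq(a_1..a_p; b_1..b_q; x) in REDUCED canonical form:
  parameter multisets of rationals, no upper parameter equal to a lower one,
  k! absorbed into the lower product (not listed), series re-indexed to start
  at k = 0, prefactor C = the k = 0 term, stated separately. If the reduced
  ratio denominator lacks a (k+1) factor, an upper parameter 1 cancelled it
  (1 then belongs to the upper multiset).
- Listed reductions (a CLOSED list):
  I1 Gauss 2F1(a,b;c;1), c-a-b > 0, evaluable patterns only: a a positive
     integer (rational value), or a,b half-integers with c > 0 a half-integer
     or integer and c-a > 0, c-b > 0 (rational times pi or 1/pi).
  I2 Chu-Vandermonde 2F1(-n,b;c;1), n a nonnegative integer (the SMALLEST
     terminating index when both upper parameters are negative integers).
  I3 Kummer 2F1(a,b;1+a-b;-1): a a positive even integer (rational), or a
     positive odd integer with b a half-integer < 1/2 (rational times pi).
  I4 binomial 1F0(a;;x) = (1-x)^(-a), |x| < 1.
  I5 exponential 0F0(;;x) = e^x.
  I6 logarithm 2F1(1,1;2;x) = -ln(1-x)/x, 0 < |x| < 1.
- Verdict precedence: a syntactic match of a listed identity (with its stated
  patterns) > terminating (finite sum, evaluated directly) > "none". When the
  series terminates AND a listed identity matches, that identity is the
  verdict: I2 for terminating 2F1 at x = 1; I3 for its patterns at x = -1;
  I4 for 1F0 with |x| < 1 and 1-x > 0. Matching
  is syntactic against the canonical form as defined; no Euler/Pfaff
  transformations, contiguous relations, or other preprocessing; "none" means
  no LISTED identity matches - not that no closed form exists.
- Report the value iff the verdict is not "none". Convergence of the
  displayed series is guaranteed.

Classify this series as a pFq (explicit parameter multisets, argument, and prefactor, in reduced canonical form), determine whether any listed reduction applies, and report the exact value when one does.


Prefactor 5/3, argument -4/9: 2F1 with upper {-5/8, -2/5} over lower {7/3}. Verdict: none (x = -4/9): each listed identity misses the multisets {-5/8, -2/5} ; {7/3}.

Structural cue: from the first term 5/3: the product of the first k integers (C = 5/3, x = -4/9) is k!.
Consecutive-term ratio: r(k) = (-4/9) * (k-5/8) (k-2/5) / [(k+7/3) (k+1)] - rational; roots negated = parameters, x = (-4/9), C = 5/3.


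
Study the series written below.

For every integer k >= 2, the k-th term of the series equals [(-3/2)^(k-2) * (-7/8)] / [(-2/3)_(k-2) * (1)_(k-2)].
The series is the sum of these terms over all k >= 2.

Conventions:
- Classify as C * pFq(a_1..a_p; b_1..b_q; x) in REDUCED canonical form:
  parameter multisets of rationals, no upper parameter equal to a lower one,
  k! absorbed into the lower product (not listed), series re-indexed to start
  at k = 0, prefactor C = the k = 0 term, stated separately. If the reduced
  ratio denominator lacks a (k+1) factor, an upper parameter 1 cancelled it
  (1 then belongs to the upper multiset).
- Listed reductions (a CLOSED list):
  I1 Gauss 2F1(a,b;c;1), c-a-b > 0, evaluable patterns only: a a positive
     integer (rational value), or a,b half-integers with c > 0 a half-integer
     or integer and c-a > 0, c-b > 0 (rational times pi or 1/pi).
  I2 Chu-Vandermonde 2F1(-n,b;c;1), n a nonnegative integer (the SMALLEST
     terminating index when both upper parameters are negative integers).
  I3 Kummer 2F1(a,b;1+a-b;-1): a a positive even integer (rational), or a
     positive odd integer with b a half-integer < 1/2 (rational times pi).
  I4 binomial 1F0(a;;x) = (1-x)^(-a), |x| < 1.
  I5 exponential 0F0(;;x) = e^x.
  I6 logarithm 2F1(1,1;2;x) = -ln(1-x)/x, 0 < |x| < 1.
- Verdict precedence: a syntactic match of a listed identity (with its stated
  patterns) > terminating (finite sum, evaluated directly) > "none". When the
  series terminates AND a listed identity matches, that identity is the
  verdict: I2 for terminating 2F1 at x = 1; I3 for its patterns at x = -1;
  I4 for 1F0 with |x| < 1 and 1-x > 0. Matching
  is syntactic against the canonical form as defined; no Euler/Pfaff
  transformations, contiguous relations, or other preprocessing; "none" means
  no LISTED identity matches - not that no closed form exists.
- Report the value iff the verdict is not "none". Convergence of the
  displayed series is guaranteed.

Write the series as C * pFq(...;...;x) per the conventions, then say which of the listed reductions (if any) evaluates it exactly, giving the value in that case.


Key step: with t_0 = -7/8, (1)_k (prefactor -7/8) is k! itself.
Consecutive-term ratio: r(k) = (-3/2) * 1 / [(k-2/3) (k+1)] - rational in k. x = (-3/2); t_0 = -7/8; negate the roots.

This is -7/8 * 0F1(-; -2/3; -3/2) in reduced canonical form. Verdict: none. No listed pattern accepts 0F1(-; -2/3; -3/2).


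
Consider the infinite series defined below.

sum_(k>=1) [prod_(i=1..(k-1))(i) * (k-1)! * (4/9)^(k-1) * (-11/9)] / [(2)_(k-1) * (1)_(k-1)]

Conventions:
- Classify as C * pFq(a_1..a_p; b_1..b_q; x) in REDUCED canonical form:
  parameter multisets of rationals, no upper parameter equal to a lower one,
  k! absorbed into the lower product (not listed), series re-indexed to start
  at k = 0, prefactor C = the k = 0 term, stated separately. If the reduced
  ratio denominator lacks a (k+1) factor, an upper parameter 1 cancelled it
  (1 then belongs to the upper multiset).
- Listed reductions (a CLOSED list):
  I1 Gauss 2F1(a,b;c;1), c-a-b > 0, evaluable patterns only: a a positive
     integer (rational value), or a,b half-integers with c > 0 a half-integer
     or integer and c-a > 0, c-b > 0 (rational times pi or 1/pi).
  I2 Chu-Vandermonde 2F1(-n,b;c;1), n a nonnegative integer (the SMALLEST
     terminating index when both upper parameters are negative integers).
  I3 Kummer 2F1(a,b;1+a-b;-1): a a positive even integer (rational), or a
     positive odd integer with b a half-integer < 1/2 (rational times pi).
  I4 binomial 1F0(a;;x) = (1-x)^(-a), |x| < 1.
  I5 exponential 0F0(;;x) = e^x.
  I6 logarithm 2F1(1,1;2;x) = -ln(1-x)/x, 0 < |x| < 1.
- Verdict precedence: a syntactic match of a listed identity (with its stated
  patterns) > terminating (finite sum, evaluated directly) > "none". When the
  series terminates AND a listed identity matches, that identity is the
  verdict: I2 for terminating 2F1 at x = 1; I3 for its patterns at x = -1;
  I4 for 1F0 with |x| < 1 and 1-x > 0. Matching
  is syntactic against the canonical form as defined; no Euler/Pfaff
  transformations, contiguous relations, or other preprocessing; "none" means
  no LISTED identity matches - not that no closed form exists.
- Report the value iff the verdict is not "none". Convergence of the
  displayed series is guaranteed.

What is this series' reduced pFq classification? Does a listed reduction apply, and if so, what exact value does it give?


x = 4/9 here; the reduced form reads 2F1, upper {1, 1}, lower {2}, C = -11/9. Verdict (x = 4/9): the I6 logarithm reduction applies (the logarithm: parameters (1,1;2), x = 4/9). Exact value: (11/4) * ln(5/9).

Key observation: t_0 = -11/9 here, and (1)_k (C = -11/9, x = 4/9) is k! itself.
Consecutive-term ratio: r(k) = (4/9) * (k+1) (k+1) / [(k+2) (k+1)] - rational in k, leading ratio (4/9); with t_0 = -11/9, classification follows.


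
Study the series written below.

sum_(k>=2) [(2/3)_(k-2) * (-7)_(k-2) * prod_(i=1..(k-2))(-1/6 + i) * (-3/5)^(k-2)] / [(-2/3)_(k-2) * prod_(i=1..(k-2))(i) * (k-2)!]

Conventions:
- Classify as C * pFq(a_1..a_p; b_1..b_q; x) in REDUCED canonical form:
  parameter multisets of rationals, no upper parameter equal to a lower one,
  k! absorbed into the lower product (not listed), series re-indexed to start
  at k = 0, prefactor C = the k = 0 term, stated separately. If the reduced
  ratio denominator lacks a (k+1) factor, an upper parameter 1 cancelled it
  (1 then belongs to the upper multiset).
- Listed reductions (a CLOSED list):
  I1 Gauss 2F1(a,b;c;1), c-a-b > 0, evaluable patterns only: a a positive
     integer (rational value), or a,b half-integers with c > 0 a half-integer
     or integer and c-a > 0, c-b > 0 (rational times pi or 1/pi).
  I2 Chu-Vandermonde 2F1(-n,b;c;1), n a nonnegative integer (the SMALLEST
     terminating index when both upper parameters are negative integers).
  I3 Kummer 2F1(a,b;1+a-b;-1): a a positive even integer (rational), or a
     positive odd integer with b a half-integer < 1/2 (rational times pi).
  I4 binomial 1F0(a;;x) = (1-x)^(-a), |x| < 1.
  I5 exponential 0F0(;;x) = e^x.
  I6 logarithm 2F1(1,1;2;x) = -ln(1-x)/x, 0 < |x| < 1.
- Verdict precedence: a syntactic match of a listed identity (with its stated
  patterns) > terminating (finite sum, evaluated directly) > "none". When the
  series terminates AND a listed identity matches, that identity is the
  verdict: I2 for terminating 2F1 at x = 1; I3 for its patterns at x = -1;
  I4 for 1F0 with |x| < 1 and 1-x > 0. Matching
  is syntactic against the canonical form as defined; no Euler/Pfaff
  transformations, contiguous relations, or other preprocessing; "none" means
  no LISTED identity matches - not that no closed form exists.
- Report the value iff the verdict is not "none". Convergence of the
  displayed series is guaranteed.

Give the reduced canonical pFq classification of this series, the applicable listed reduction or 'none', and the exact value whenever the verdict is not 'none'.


At argument -3/5: a 3F2 with upper {-7, 2/3, 5/6}, lower {-2/3, 1}, scaled by C = 1. Verdict: terminating (-7 upstairs). 8 nonzero terms in all; added directly. Its exact value is -248531265811/1497600000.

The tell: t_0 being 1, the running product (C = 1) telescopes to a rising factorial.
Step ratio: r(k) = (-3/5) * (k-7) (k+2/3) (k+5/6) / [(k-2/3) (k+1) (k+1)] - poly over poly, x = (-3/5) from leading terms; C = 1 at k = 0.


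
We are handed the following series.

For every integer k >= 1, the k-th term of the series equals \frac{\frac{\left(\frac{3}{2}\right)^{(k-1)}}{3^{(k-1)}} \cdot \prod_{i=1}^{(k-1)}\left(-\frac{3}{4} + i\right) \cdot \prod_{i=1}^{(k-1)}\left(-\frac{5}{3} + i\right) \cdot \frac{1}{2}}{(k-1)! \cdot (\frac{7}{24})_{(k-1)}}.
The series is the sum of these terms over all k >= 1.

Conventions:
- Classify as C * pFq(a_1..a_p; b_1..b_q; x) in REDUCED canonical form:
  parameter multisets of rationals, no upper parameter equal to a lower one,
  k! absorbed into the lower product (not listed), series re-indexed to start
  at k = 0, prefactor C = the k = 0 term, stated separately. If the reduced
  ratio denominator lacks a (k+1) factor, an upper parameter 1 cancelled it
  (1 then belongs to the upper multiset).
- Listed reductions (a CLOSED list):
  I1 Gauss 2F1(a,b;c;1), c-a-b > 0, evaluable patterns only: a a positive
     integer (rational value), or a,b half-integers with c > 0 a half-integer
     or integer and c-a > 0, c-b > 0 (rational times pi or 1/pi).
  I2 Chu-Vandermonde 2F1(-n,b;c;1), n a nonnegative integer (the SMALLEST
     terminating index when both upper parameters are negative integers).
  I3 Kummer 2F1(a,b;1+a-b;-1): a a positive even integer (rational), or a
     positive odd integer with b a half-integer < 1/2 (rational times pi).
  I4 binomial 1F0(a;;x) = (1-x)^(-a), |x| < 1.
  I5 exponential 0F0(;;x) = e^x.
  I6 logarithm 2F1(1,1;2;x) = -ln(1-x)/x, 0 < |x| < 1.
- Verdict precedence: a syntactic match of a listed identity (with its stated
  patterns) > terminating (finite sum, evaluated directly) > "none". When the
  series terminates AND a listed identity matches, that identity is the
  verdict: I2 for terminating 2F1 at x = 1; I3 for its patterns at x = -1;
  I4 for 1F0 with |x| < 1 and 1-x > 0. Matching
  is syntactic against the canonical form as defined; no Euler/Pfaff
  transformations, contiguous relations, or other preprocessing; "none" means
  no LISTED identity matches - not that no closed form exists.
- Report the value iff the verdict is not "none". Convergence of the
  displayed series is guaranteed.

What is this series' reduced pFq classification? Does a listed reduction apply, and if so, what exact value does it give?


Key observation: x = \frac{1}{2} and the running product (C = 1/2) telescopes to a rising factorial.
Adjacent-term ratio: r(k) = \frac{1}{2} * (k-\frac{2}{3}) (k+\frac{1}{4}) / [(k+\frac{7}{24}) (k+1)] - rational; roots negated = parameters, x = \frac{1}{2}, C = \frac{1}{2}.

x = \frac{1}{2} here; the reduced form reads 2F1, upper {-\frac{2}{3}, \frac{1}{4}}, lower {\frac{7}{24}}, C = \frac{1}{2}. Verdict: no listed reduction: x = \frac{1}{2} and upper {-\frac{2}{3}, \frac{1}{4}} fail every I1-I6 pattern.
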